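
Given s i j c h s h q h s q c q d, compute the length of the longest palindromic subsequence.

7

One longest palindromic subsequence is cshqhsc (positions 4,6,7,8,9,10,12); it reads the same forward and backward, and the interval DP gives dp[1][14] = 7.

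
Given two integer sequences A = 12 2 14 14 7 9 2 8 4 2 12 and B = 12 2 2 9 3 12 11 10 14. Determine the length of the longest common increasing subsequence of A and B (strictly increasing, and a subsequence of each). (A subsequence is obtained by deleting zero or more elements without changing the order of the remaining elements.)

A longest common strictly increasing subsequence is 2, 9, 12 (length 3); it appears in order in both A and B, and no longer such subsequence exists.

3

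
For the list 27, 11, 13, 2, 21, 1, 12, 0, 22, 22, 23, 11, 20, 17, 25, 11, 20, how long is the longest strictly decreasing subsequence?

5

One longest decreasing subsequence is 27, 11, 2, 1, 0 (positions 1,2,4,6,8), of length 5; no longer one exists.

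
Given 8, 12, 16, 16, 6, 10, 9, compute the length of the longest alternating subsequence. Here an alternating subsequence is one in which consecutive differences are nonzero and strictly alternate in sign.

5

A longest alternating subsequence is 8, 12, 6, 10, 9 (positions 1,2,5,6,7); its 4 consecutive differences strictly alternate in sign, and length 5 is optimal.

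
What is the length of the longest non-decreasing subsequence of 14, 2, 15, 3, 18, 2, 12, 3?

Scanning left to right, the best length ending at each element is: 14→1, 2→1, 15→2, 3→2, 18→3, 2→2, 12→3, 3→3.
So the longest non-decreasing subsequence has length 3, e.g. 14, 15, 18.

3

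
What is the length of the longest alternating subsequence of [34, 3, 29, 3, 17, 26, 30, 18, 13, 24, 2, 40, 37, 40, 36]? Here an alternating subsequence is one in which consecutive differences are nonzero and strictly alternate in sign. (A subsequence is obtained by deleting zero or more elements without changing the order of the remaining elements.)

Track the best alternating length ending on an up-step vs a down-step at each position: up/down = 1/1, 1/2, 3/2, 1/4, 5/4, 5/4, 5/2, 5/6, 5/6, 7/6, 1/8, 9/1, 9/10, 11/1, 9/12.
The maximum over both is 12; one such subsequence is 34, 3, 29, 3, 26, 18, 24, 2, 40, 37, 40, 36.

12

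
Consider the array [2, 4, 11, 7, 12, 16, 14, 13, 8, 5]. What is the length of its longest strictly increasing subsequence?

One longest increasing subsequence is 2, 4, 11, 12, 16 (positions 1,2,3,5,6), of length 5; no longer one exists.

5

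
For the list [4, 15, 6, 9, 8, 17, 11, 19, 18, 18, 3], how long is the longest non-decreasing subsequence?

One longest non-decreasing subsequence is 4, 6, 9, 17, 18, 18 (positions 1,3,4,6,9,10), of length 6; no longer one exists.

6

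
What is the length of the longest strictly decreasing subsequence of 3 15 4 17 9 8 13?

Scanning left to right, the best length ending at each element is: 3→1, 15→1, 4→2, 17→1, 9→2, 8→3, 13→2.
So the longest decreasing subsequence has length 3, e.g. 15, 9, 8.

3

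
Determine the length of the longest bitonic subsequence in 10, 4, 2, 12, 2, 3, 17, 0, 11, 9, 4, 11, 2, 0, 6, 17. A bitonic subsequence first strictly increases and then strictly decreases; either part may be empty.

Let inc[i] be the LIS ending at i and dec[i] the longest strictly decreasing subsequence starting at i. inc = [1, 1, 1, 2, 1, 2, 3, 1, 3, 3, 3, 4, 2, 1, 4, 5], dec = [5, 4, 2, 6, 2, 3, 6, 1, 5, 4, 3, 3, 2, 1, 1, 1].
max_i inc[i]+dec[i]−1 = 8, with one witness 10, 12, 17, 11, 9, 4, 2, 0.

8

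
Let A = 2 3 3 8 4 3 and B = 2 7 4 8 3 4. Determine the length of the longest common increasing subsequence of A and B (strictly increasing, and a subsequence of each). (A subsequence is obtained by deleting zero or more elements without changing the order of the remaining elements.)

For each value that appears in both, track the longest common increasing run ending there.
The best achievable length is 3; one witness is 2, 3, 4 (A-positions 1,2,5, B-positions 1,5,6).

3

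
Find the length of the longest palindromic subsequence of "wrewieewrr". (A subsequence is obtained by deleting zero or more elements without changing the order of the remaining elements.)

6

One longest palindromic subsequence is rweewr (positions 2,4,6,7,8,10); it reads the same forward and backward, and the interval DP gives dp[1][10] = 6.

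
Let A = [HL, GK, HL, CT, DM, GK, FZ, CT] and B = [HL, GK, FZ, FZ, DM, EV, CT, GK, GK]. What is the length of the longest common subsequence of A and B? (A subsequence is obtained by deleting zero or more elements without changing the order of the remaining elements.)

4

Backtracking the LCS table gives one alignment: HL (A1,B1) → GK (A2,B2) → CT (A4,B7) → GK (A6,B9).
So the longest common subsequence has length 4.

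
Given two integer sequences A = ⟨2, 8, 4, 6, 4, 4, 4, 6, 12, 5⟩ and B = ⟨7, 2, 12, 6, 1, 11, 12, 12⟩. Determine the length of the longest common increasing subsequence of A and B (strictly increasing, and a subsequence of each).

3

For each value that appears in both, track the longest common increasing run ending there.
The best achievable length is 3; one witness is 2, 6, 12 (A-positions 1,4,9, B-positions 2,4,7).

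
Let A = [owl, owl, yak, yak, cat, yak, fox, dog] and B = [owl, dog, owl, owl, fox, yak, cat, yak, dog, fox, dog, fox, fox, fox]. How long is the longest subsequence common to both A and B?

A longest common subsequence is owl, owl, yak, cat, yak, fox, dog (length 7); the LCS DP confirms no longer common subsequence exists.

7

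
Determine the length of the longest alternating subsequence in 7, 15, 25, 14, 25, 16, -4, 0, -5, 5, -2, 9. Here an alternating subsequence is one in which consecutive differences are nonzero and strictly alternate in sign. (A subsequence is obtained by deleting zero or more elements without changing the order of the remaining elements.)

10

A longest alternating subsequence is 7, 15, 14, 25, -4, 0, -5, 5, -2, 9 (positions 1,2,4,5,7,8,9,10,11,12); its 9 consecutive differences strictly alternate in sign, and length 10 is optimal.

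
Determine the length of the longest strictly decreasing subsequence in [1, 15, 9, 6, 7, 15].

3

One longest decreasing subsequence is 15, 9, 6 (positions 2,3,4), of length 3; no longer one exists.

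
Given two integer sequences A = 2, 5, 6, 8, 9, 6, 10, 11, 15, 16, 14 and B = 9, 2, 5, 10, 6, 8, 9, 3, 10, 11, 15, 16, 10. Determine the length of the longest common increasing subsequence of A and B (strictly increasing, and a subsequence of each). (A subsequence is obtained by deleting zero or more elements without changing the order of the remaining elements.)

9

A longest common strictly increasing subsequence is 2, 5, 6, 8, 9, 10, 11, 15, 16 (length 9); it appears in order in both A and B, and no longer such subsequence exists.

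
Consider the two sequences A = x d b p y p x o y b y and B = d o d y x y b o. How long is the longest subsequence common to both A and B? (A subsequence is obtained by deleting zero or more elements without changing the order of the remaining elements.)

Backtracking the LCS table gives one alignment: d (A2,B3) → y (A5,B4) → x (A7,B5) → y (A9,B6) → b (A10,B7).
So the longest common subsequence has length 5.

5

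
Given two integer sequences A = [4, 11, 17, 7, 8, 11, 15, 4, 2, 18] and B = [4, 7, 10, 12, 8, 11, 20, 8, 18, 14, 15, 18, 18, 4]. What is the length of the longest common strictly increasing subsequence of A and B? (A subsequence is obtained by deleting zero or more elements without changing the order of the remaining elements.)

A longest common strictly increasing subsequence is 4, 7, 8, 11, 15, 18 (length 6); it appears in order in both A and B, and no longer such subsequence exists.

6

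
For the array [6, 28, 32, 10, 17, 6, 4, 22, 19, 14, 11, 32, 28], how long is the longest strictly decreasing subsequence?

Scanning left to right, the best length ending at each element is: 6→1, 28→1, 32→1, 10→2, 17→2, 6→3, 4→4, 22→2, 19→3, 14→4, 11→5, 32→1, 28→2.
So the longest decreasing subsequence has length 5, e.g. 28, 22, 19, 14, 11.

5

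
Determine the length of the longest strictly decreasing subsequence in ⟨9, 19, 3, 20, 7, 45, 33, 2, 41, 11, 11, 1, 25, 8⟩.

Scanning left to right, the best length ending at each element is: 9→1, 19→1, 3→2, 20→1, 7→2, 45→1, 33→2, 2→3, 41→2, 11→3, 11→3, 1→4, 25→3, 8→4.
So the longest decreasing subsequence has length 4, e.g. 9, 3, 2, 1.

4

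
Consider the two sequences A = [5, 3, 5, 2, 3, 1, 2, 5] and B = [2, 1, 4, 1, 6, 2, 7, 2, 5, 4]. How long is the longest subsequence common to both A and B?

Backtracking the LCS table gives one alignment: 2 (A4,B1) → 1 (A6,B4) → 2 (A7,B8) → 5 (A8,B9).
So the longest common subsequence has length 4.

4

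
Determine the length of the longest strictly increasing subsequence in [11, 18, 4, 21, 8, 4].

3

Let dp[i] be the longest increasing subsequence ending at position i. Then dp = [1, 2, 1, 3, 2, 1].
The maximum is 3; one witness is 11, 18, 21 at positions 1,2,4.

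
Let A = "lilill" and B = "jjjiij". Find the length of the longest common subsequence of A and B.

A longest common subsequence is ii (length 2); the LCS DP confirms no longer common subsequence exists.

2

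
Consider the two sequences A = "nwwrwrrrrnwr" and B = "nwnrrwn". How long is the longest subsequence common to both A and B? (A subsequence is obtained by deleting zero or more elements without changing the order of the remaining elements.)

Backtracking the LCS table gives one alignment: n (A1,B1) → w (A2,B2) → r (A4,B5) → w (A5,B6) → n (A10,B7).
So the longest common subsequence has length 5.

5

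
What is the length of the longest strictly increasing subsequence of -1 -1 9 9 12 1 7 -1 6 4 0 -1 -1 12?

Let dp[i] be the longest increasing subsequence ending at position i. Then dp = [1, 1, 2, 2, 3, 2, 3, 1, 3, 3, 2, 1, 1, 4].
The maximum is 4; one witness is -1, 1, 7, 12 at positions 1,6,7,14.

4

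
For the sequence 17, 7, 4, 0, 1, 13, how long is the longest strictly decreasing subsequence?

4

Let dp[i] be the longest decreasing subsequence ending at position i. Then dp = [1, 2, 3, 4, 4, 2].
The maximum is 4; one witness is 17, 7, 4, 0 at positions 1,2,3,4.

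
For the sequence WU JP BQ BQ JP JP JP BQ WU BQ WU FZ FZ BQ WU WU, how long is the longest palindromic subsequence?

Using dp[i][j] = 2 + dp[i+1][j−1] if the ends match, else max(dp[i+1][j], dp[i][j−1]):
dp[1][16] = 9. A witness is WU BQ BQ JP JP JP BQ BQ WU at positions 1,3,4,5,6,7,10,14,16.

9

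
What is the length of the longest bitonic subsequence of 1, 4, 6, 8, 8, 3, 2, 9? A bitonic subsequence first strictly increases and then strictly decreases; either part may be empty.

One longest bitonic subsequence is 1, 4, 6, 8, 3, 2 (positions 1,2,3,4,6,7): it rises to 8 then falls. Length 6 is optimal.

6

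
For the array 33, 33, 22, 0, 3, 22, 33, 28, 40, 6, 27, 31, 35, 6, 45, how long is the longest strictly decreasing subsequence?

4

Let dp[i] be the longest decreasing subsequence ending at position i. Then dp = [1, 1, 2, 3, 3, 2, 1, 2, 1, 3, 3, 2, 2, 4, 1].
The maximum is 4; one witness is 33, 28, 27, 6 at positions 1,8,11,14.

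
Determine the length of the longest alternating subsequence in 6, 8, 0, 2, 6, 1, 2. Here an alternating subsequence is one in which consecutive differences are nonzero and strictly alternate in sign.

6

A longest alternating subsequence is 6, 8, 0, 2, 1, 2 (positions 1,2,3,4,6,7); its 5 consecutive differences strictly alternate in sign, and length 6 is optimal.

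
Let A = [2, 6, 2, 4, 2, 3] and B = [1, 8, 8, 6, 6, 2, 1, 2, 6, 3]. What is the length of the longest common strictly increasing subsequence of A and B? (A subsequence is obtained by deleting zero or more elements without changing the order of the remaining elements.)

A longest common strictly increasing subsequence is 2, 6 (length 2); it appears in order in both A and B, and no longer such subsequence exists.

2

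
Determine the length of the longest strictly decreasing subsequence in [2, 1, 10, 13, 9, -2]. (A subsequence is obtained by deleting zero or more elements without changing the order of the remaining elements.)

Let dp[i] be the longest decreasing subsequence ending at position i. Then dp = [1, 2, 1, 1, 2, 3].
The maximum is 3; one witness is 2, 1, -2 at positions 1,2,6.

3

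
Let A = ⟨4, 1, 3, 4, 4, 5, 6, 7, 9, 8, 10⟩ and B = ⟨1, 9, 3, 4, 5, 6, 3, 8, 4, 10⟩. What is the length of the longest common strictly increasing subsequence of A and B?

7

For each value that appears in both, track the longest common increasing run ending there.
The best achievable length is 7; one witness is 1, 3, 4, 5, 6, 8, 10 (A-positions 2,3,4,6,7,10,11, B-positions 1,3,4,5,6,8,10).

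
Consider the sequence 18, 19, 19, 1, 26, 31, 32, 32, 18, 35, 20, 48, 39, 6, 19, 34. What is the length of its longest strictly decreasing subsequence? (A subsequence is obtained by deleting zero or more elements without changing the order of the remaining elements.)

3

Let dp[i] be the longest decreasing subsequence ending at position i. Then dp = [1, 1, 1, 2, 1, 1, 1, 1, 2, 1, 2, 1, 2, 3, 3, 3].
The maximum is 3; one witness is 19, 18, 6 at positions 2,9,14.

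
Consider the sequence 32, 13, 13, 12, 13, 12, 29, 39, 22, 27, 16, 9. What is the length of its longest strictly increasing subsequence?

4

One longest increasing subsequence is 12, 13, 29, 39 (positions 4,5,7,8), of length 4; no longer one exists.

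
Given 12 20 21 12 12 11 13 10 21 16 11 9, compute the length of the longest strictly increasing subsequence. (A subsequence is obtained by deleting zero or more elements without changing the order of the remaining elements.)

Scanning left to right, the best length ending at each element is: 12→1, 20→2, 21→3, 12→1, 12→1, 11→1, 13→2, 10→1, 21→3, 16→3, 11→2, 9→1.
So the longest increasing subsequence has length 3, e.g. 12, 20, 21.

3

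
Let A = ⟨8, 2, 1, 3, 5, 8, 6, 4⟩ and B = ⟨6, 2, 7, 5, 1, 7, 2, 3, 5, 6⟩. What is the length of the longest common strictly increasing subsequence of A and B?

4

A longest common strictly increasing subsequence is 2, 3, 5, 6 (length 4); it appears in order in both A and B, and no longer such subsequence exists.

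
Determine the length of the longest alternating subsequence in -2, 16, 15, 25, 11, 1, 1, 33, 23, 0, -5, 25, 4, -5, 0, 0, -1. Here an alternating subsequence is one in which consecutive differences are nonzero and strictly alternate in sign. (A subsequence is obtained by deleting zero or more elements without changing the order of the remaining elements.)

Track the best alternating length ending on an up-step vs a down-step at each position: up/down = 1/1, 2/1, 2/3, 4/1, 2/5, 2/5, 2/5, 6/1, 6/7, 2/7, 1/7, 8/7, 8/9, 1/9, 10/9, 10/9, 10/11.
The maximum over both is 11; one such subsequence is -2, 16, 15, 25, 11, 33, 23, 25, -5, 0, -1.

11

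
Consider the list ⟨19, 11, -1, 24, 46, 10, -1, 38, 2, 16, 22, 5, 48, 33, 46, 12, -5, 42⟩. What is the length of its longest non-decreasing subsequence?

Let dp[i] be the longest non-decreasing subsequence ending at position i. Then dp = [1, 1, 1, 2, 3, 2, 2, 3, 3, 4, 5, 4, 6, 6, 7, 5, 1, 7].
The maximum is 7; one witness is -1, -1, 2, 16, 22, 33, 46 at positions 3,7,9,10,11,14,15.

7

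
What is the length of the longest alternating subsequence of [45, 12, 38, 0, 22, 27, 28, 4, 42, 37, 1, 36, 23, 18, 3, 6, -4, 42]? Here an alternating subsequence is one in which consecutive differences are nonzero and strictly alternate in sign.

Track the best alternating length ending on an up-step vs a down-step at each position: up/down = 1/1, 1/2, 3/2, 1/4, 5/4, 5/4, 5/4, 5/6, 7/2, 7/8, 5/8, 9/8, 9/10, 9/10, 9/10, 11/10, 1/12, 13/2.
The maximum over both is 13; one such subsequence is 45, 12, 38, 0, 22, 4, 42, 1, 36, 3, 6, -4, 42.

13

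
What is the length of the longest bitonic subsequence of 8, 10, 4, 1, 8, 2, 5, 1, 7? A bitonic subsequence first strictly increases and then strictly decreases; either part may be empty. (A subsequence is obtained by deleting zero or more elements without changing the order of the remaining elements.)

One longest bitonic subsequence is 8, 10, 8, 5, 1 (positions 1,2,5,7,8): it rises to 10 then falls. Length 5 is optimal.

5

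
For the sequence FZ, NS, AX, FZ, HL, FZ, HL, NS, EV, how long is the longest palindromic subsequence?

Using dp[i][j] = 2 + dp[i+1][j−1] if the ends match, else max(dp[i+1][j], dp[i][j−1]):
dp[1][9] = 5. A witness is NS HL FZ HL NS at positions 2,5,6,7,8.

5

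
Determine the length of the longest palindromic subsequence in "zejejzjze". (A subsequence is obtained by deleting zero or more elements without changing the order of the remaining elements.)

5

Using dp[i][j] = 2 + dp[i+1][j−1] if the ends match, else max(dp[i+1][j], dp[i][j−1]):
dp[1][9] = 5. A witness is ezjze at positions 2,6,7,8,9.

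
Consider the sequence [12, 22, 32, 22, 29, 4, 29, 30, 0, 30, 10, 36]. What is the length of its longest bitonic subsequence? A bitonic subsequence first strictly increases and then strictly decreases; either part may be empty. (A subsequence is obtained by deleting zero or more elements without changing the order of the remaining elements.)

6

One longest bitonic subsequence is 12, 22, 32, 29, 4, 0 (positions 1,2,3,5,6,9): it rises to 32 then falls. Length 6 is optimal.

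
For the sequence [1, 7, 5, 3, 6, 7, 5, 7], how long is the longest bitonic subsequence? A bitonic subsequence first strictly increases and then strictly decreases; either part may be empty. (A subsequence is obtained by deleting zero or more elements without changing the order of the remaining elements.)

Let inc[i] be the LIS ending at i and dec[i] the longest strictly decreasing subsequence starting at i. inc = [1, 2, 2, 2, 3, 4, 3, 4], dec = [1, 3, 2, 1, 2, 2, 1, 1].
max_i inc[i]+dec[i]−1 = 5, with one witness 1, 5, 6, 7, 5.

5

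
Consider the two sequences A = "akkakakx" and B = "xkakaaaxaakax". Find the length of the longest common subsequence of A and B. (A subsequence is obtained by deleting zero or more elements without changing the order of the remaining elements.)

6

Backtracking the LCS table gives one alignment: a (A1,B3) → k (A2,B4) → a (A4,B10) → k (A5,B11) → a (A6,B12) → x (A8,B13).
So the longest common subsequence has length 6.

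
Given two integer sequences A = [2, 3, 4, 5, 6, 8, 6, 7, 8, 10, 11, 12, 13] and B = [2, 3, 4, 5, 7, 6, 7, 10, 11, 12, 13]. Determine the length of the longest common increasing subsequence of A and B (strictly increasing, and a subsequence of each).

10

For each value that appears in both, track the longest common increasing run ending there.
The best achievable length is 10; one witness is 2, 3, 4, 5, 6, 7, 10, 11, 12, 13 (A-positions 1,2,3,4,5,8,10,11,12,13, B-positions 1,2,3,4,6,7,8,9,10,11).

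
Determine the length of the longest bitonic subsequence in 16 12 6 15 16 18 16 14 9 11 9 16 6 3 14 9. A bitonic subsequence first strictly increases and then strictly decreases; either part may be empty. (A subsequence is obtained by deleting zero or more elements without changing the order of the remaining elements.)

One longest bitonic subsequence is 12, 15, 16, 18, 16, 14, 11, 9, 6, 3 (positions 2,4,5,6,7,8,10,11,13,14): it rises to 18 then falls. Length 10 is optimal.

10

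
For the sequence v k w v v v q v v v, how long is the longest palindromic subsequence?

Using dp[i][j] = 2 + dp[i+1][j−1] if the ends match, else max(dp[i+1][j], dp[i][j−1]):
dp[1][10] = 7. A witness is vvvqvvv at positions 1,4,5,7,8,9,10.

7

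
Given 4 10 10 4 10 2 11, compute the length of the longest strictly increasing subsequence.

One longest increasing subsequence is 4, 10, 11 (positions 1,2,7), of length 3; no longer one exists.

3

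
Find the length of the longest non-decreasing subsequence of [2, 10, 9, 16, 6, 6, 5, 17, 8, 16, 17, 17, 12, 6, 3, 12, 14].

7

Scanning left to right, the best length ending at each element is: 2→1, 10→2, 9→2, 16→3, 6→2, 6→3, 5→2, 17→4, 8→4, 16→5, 17→6, 17→7, 12→5, 6→4, 3→2, 12→6, 14→7.
So the longest non-decreasing subsequence has length 7, e.g. 2, 6, 6, 8, 16, 17, 17.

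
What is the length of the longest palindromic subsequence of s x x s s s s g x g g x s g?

10

One longest palindromic subsequence is sxxssssxxs (positions 1,2,3,4,5,6,7,9,12,13); it reads the same forward and backward, and the interval DP gives dp[1][14] = 10.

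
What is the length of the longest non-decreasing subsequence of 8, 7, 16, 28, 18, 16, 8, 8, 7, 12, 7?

4

Scanning left to right, the best length ending at each element is: 8→1, 7→1, 16→2, 28→3, 18→3, 16→3, 8→2, 8→3, 7→2, 12→4, 7→3.
So the longest non-decreasing subsequence has length 4, e.g. 8, 8, 8, 12.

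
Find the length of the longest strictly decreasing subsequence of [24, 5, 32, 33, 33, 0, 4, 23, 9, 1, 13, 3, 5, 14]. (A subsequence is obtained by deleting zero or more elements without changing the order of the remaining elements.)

4

Scanning left to right, the best length ending at each element is: 24→1, 5→2, 32→1, 33→1, 33→1, 0→3, 4→3, 23→2, 9→3, 1→4, 13→3, 3→4, 5→4, 14→3.
So the longest decreasing subsequence has length 4, e.g. 24, 5, 4, 1.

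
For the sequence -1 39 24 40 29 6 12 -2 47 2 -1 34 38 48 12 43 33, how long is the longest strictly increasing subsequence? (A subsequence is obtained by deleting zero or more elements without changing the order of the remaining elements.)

Scanning left to right, the best length ending at each element is: -1→1, 39→2, 24→2, 40→3, 29→3, 6→2, 12→3, -2→1, 47→4, 2→2, -1→2, 34→4, 38→5, 48→6, 12→3, 43→6, 33→4.
So the longest increasing subsequence has length 6, e.g. -1, 24, 29, 34, 38, 48.

6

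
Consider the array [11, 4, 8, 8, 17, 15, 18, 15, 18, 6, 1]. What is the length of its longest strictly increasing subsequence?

One longest increasing subsequence is 4, 8, 17, 18 (positions 2,3,5,7), of length 4; no longer one exists.

4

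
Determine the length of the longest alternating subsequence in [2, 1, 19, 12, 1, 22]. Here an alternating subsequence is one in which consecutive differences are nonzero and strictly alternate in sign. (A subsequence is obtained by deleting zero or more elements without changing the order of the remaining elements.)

Track the best alternating length ending on an up-step vs a down-step at each position: up/down = 1/1, 1/2, 3/1, 3/4, 1/4, 5/1.
The maximum over both is 5; one such subsequence is 2, 1, 19, 12, 22.

5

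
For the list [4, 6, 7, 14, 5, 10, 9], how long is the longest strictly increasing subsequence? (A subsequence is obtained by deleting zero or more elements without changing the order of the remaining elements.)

4

Let dp[i] be the longest increasing subsequence ending at position i. Then dp = [1, 2, 3, 4, 2, 4, 4].
The maximum is 4; one witness is 4, 6, 7, 14 at positions 1,2,3,4.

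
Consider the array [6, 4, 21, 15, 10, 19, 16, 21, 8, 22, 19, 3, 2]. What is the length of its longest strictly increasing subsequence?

5

Scanning left to right, the best length ending at each element is: 6→1, 4→1, 21→2, 15→2, 10→2, 19→3, 16→3, 21→4, 8→2, 22→5, 19→4, 3→1, 2→1.
So the longest increasing subsequence has length 5, e.g. 6, 15, 19, 21, 22.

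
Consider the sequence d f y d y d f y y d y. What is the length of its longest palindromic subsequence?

7

Using dp[i][j] = 2 + dp[i+1][j−1] if the ends match, else max(dp[i+1][j], dp[i][j−1]):
dp[1][11] = 7. A witness is ydyyydy at positions 3,4,5,8,9,10,11.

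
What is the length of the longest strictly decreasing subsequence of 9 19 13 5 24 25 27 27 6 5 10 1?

5

Scanning left to right, the best length ending at each element is: 9→1, 19→1, 13→2, 5→3, 24→1, 25→1, 27→1, 27→1, 6→3, 5→4, 10→3, 1→5.
So the longest decreasing subsequence has length 5, e.g. 19, 13, 6, 5, 1.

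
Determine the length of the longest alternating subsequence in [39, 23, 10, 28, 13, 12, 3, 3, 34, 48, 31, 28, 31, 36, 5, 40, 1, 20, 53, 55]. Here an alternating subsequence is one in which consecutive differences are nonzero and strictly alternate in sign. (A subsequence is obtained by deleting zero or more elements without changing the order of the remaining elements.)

Track the best alternating length ending on an up-step vs a down-step at each position: up/down = 1/1, 1/2, 1/2, 3/2, 3/4, 3/4, 1/4, 1/4, 5/2, 5/1, 5/6, 5/6, 7/6, 7/6, 5/8, 9/6, 1/10, 11/10, 11/1, 11/1.
The maximum over both is 11; one such subsequence is 39, 23, 28, 13, 34, 28, 31, 5, 40, 1, 20.

11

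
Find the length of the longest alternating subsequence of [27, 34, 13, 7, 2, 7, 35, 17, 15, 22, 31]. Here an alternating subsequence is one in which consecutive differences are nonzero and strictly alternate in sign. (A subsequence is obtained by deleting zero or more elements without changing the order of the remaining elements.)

6

Track the best alternating length ending on an up-step vs a down-step at each position: up/down = 1/1, 2/1, 1/3, 1/3, 1/3, 4/3, 4/1, 4/5, 4/5, 6/5, 6/5.
The maximum over both is 6; one such subsequence is 27, 34, 13, 35, 17, 22.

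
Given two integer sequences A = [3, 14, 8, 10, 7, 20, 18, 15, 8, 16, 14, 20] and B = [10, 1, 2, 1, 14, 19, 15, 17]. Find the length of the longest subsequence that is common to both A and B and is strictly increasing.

For each value that appears in both, track the longest common increasing run ending there.
The best achievable length is 2; one witness is 10, 14 (A-positions 4,11, B-positions 1,5).

2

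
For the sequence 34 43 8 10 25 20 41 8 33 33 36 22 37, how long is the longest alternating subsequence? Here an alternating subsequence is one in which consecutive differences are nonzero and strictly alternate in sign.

Track the best alternating length ending on an up-step vs a down-step at each position: up/down = 1/1, 2/1, 1/3, 4/3, 4/3, 4/5, 6/3, 1/7, 8/7, 8/7, 8/7, 8/9, 10/7.
The maximum over both is 10; one such subsequence is 34, 43, 8, 25, 20, 41, 8, 33, 22, 37.

10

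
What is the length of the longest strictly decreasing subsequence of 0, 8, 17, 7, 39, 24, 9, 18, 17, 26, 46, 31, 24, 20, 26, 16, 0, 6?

Scanning left to right, the best length ending at each element is: 0→1, 8→1, 17→1, 7→2, 39→1, 24→2, 9→3, 18→3, 17→4, 26→2, 46→1, 31→2, 24→3, 20→4, 26→3, 16→5, 0→6, 6→6.
So the longest decreasing subsequence has length 6, e.g. 39, 24, 18, 17, 16, 0.

6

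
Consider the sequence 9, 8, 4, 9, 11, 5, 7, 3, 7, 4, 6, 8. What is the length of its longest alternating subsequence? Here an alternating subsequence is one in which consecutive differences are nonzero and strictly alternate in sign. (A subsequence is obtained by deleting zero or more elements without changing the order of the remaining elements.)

9

Track the best alternating length ending on an up-step vs a down-step at each position: up/down = 1/1, 1/2, 1/2, 3/1, 3/1, 3/4, 5/4, 1/6, 7/4, 7/8, 9/8, 9/4.
The maximum over both is 9; one such subsequence is 9, 8, 9, 5, 7, 3, 7, 4, 6.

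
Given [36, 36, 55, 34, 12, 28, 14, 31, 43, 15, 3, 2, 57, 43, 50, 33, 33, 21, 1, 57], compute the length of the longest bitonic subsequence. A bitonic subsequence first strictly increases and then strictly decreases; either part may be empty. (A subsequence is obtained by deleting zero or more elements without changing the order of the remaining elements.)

One longest bitonic subsequence is 12, 28, 31, 43, 57, 50, 33, 21, 1 (positions 5,6,8,9,13,15,17,18,19): it rises to 57 then falls. Length 9 is optimal.

9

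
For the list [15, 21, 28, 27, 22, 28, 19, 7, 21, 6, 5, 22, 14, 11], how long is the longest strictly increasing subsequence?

Let dp[i] be the longest increasing subsequence ending at position i. Then dp = [1, 2, 3, 3, 3, 4, 2, 1, 3, 1, 1, 4, 2, 2].
The maximum is 4; one witness is 15, 21, 27, 28 at positions 1,2,4,6.

4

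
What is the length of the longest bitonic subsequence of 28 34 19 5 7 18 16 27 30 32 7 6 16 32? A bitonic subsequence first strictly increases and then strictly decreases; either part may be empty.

Let inc[i] be the LIS ending at i and dec[i] the longest strictly decreasing subsequence starting at i. inc = [1, 2, 1, 1, 2, 3, 3, 4, 5, 6, 2, 2, 3, 6], dec = [6, 6, 5, 1, 2, 4, 3, 3, 3, 3, 2, 1, 1, 1].
max_i inc[i]+dec[i]−1 = 8, with one witness 5, 7, 18, 27, 30, 32, 7, 6.

8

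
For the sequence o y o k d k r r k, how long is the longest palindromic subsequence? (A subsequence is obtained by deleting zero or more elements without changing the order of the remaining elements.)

Using dp[i][j] = 2 + dp[i+1][j−1] if the ends match, else max(dp[i+1][j], dp[i][j−1]):
dp[1][9] = 4. A witness is krrk at positions 4,7,8,9.

4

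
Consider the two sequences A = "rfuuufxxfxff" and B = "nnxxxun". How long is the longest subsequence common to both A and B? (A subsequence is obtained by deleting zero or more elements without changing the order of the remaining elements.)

Backtracking the LCS table gives one alignment: x (A7,B3) → x (A8,B4) → x (A10,B5).
So the longest common subsequence has length 3.

3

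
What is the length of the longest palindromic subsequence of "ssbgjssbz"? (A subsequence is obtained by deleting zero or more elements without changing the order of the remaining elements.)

One longest palindromic subsequence is ssjss (positions 1,2,5,6,7); it reads the same forward and backward, and the interval DP gives dp[1][9] = 5.

5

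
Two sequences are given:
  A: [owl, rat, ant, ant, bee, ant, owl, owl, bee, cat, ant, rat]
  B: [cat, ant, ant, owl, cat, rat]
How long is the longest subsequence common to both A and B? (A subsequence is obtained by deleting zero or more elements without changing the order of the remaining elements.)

A longest common subsequence is ant, ant, owl, cat, rat (length 5); the LCS DP confirms no longer common subsequence exists.

5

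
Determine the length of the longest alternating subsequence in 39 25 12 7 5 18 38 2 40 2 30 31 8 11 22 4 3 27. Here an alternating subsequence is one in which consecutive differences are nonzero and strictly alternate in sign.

11

Track the best alternating length ending on an up-step vs a down-step at each position: up/down = 1/1, 1/2, 1/2, 1/2, 1/2, 3/2, 3/2, 1/4, 5/1, 1/6, 7/6, 7/6, 7/8, 9/8, 9/8, 7/10, 7/10, 11/8.
The maximum over both is 11; one such subsequence is 39, 12, 18, 2, 40, 2, 30, 8, 11, 4, 27.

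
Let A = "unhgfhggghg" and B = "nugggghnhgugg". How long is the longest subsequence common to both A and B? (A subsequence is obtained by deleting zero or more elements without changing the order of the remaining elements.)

7

Backtracking the LCS table gives one alignment: u (A1,B2) → g (A4,B3) → g (A7,B4) → g (A8,B5) → g (A9,B6) → h (A10,B9) → g (A11,B13).
So the longest common subsequence has length 7.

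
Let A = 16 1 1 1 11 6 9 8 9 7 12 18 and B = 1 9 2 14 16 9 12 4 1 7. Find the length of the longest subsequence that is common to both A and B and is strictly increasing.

3

A longest common strictly increasing subsequence is 1, 9, 12 (length 3); it appears in order in both A and B, and no longer such subsequence exists.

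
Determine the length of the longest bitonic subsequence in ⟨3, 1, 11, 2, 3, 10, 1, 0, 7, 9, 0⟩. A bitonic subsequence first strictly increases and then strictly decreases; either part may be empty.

Let inc[i] be the LIS ending at i and dec[i] the longest strictly decreasing subsequence starting at i. inc = [1, 1, 2, 2, 3, 4, 1, 1, 4, 5, 1], dec = [4, 2, 4, 3, 3, 3, 2, 1, 2, 2, 1].
max_i inc[i]+dec[i]−1 = 6, with one witness 1, 2, 3, 10, 9, 0.

6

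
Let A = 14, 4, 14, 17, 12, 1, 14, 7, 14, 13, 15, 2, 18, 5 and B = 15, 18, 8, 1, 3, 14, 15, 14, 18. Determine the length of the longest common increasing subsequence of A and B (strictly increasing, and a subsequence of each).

4

For each value that appears in both, track the longest common increasing run ending there.
The best achievable length is 4; one witness is 1, 14, 15, 18 (A-positions 6,7,11,13, B-positions 4,6,7,9).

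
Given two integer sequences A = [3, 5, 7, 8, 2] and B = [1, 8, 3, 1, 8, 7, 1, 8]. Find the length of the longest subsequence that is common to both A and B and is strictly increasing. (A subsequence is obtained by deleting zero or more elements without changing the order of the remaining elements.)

3

For each value that appears in both, track the longest common increasing run ending there.
The best achievable length is 3; one witness is 3, 7, 8 (A-positions 1,3,4, B-positions 3,6,8).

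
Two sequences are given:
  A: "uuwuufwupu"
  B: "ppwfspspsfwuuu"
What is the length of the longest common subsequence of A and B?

5

A longest common subsequence is wfwuu (length 5); the LCS DP confirms no longer common subsequence exists.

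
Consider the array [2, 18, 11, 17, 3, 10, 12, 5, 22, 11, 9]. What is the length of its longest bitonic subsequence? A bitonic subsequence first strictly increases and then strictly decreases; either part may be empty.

Let inc[i] be the LIS ending at i and dec[i] the longest strictly decreasing subsequence starting at i. inc = [1, 2, 2, 3, 2, 3, 4, 3, 5, 4, 4], dec = [1, 5, 3, 4, 1, 2, 3, 1, 3, 2, 1].
max_i inc[i]+dec[i]−1 = 7, with one witness 2, 3, 10, 12, 22, 11, 9.

7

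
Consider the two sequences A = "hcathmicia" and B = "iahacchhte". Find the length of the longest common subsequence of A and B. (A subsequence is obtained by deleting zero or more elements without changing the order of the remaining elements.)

A longest common subsequence is hct (length 3); the LCS DP confirms no longer common subsequence exists.

3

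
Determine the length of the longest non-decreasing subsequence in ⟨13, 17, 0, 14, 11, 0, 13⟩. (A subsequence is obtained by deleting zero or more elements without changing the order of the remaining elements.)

Let dp[i] be the longest non-decreasing subsequence ending at position i. Then dp = [1, 2, 1, 2, 2, 2, 3].
The maximum is 3; one witness is 0, 11, 13 at positions 3,5,7.

3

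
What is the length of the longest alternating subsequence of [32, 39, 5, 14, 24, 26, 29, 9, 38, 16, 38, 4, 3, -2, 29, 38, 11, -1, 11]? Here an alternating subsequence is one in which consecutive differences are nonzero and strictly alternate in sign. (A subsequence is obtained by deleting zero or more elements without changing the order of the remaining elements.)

Track the best alternating length ending on an up-step vs a down-step at each position: up/down = 1/1, 2/1, 1/3, 4/3, 4/3, 4/3, 4/3, 4/5, 6/3, 6/7, 8/3, 1/9, 1/9, 1/9, 10/9, 10/3, 10/11, 10/11, 12/11.
The maximum over both is 12; one such subsequence is 32, 39, 5, 14, 9, 38, 16, 38, 4, 29, -1, 11.

12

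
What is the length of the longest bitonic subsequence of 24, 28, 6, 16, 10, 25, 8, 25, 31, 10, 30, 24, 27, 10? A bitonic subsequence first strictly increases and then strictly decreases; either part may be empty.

7

One longest bitonic subsequence is 6, 16, 25, 31, 30, 27, 10 (positions 3,4,6,9,11,13,14): it rises to 31 then falls. Length 7 is optimal.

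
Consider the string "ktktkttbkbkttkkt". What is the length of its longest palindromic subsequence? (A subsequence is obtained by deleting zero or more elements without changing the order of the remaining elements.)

One longest palindromic subsequence is tkkttkbkttkkt (positions 2,3,5,6,7,9,10,11,12,13,14,15,16); it reads the same forward and backward, and the interval DP gives dp[1][16] = 13.

13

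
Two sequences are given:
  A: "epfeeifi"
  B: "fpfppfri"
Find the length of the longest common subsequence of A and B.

4

A longest common subsequence is pffi (length 4); the LCS DP confirms no longer common subsequence exists.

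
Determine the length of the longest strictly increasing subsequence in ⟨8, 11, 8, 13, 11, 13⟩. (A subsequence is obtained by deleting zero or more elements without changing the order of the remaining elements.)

Let dp[i] be the longest increasing subsequence ending at position i. Then dp = [1, 2, 1, 3, 2, 3].
The maximum is 3; one witness is 8, 11, 13 at positions 1,2,4.

3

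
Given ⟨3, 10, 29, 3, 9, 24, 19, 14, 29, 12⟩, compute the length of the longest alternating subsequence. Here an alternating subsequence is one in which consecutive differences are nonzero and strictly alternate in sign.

A longest alternating subsequence is 3, 10, 3, 24, 19, 29, 12 (positions 1,2,4,6,7,9,10); its 6 consecutive differences strictly alternate in sign, and length 7 is optimal.

7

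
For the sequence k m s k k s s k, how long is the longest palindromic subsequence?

One longest palindromic subsequence is kskksk (positions 1,3,4,5,7,8); it reads the same forward and backward, and the interval DP gives dp[1][8] = 6.

6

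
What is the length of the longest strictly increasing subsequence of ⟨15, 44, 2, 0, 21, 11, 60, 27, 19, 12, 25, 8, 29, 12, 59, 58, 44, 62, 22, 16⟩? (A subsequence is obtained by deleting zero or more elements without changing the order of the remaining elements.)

Scanning left to right, the best length ending at each element is: 15→1, 44→2, 2→1, 0→1, 21→2, 11→2, 60→3, 27→3, 19→3, 12→3, 25→4, 8→2, 29→5, 12→3, 59→6, 58→6, 44→6, 62→7, 22→4, 16→4.
So the longest increasing subsequence has length 7, e.g. 2, 11, 19, 25, 29, 59, 62.

7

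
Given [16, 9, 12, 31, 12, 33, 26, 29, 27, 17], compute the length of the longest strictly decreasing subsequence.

4

Let dp[i] be the longest decreasing subsequence ending at position i. Then dp = [1, 2, 2, 1, 2, 1, 2, 2, 3, 4].
The maximum is 4; one witness is 31, 29, 27, 17 at positions 4,8,9,10.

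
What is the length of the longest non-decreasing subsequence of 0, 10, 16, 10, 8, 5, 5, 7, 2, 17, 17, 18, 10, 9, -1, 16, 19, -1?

8

One longest non-decreasing subsequence is 0, 5, 5, 7, 17, 17, 18, 19 (positions 1,6,7,8,10,11,12,17), of length 8; no longer one exists.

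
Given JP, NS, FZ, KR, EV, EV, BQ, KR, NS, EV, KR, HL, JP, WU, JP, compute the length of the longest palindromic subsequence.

One longest palindromic subsequence is JP NS KR EV EV KR NS JP (positions 1,2,4,5,6,8,9,15); it reads the same forward and backward, and the interval DP gives dp[1][15] = 8.

8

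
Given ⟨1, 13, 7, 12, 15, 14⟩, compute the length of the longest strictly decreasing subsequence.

One longest decreasing subsequence is 13, 7 (positions 2,3), of length 2; no longer one exists.

2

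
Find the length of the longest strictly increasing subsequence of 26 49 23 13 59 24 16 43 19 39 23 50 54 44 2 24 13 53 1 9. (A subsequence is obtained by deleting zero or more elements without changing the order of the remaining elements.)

Scanning left to right, the best length ending at each element is: 26→1, 49→2, 23→1, 13→1, 59→3, 24→2, 16→2, 43→3, 19→3, 39→4, 23→4, 50→5, 54→6, 44→5, 2→1, 24→5, 13→2, 53→6, 1→1, 9→2.
So the longest increasing subsequence has length 6, e.g. 13, 16, 19, 39, 50, 54.

6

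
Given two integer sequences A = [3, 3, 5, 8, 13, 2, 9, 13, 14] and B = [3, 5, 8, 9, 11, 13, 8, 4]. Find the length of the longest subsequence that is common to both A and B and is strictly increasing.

5

A longest common strictly increasing subsequence is 3, 5, 8, 9, 13 (length 5); it appears in order in both A and B, and no longer such subsequence exists.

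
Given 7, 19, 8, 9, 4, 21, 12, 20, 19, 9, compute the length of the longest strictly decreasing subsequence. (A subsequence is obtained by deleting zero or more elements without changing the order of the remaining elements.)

4

Let dp[i] be the longest decreasing subsequence ending at position i. Then dp = [1, 1, 2, 2, 3, 1, 2, 2, 3, 4].
The maximum is 4; one witness is 21, 20, 19, 9 at positions 6,8,9,10.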